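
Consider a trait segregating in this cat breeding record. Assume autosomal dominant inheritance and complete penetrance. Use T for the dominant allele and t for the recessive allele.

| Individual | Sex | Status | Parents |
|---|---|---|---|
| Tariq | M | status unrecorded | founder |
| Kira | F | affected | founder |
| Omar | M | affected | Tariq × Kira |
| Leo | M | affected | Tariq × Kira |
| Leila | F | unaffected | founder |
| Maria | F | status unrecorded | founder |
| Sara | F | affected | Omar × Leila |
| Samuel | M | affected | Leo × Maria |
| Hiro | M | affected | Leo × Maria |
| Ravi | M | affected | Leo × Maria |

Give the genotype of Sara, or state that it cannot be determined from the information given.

Tt

From phenotype alone, Sara is TT or Tt.
Sara is affected so carries T and received t from Leila (tt), so Sara is Tt.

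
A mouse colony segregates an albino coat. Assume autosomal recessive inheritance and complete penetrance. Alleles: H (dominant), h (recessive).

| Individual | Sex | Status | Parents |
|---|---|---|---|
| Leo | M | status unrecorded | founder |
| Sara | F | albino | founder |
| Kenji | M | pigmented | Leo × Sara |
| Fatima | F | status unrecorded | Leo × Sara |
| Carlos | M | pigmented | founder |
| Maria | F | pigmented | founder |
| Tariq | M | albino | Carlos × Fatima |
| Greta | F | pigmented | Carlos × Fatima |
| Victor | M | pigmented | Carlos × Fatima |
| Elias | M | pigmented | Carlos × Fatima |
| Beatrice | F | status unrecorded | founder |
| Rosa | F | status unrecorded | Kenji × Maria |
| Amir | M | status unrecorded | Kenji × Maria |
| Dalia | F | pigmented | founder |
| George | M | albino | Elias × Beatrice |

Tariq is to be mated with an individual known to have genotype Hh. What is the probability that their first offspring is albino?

Tariq is albino, so Tariq is hh.
The cross gives 1/2 Hh : 1/2 hh, so P(offspring is albino) = 1/2.

1/2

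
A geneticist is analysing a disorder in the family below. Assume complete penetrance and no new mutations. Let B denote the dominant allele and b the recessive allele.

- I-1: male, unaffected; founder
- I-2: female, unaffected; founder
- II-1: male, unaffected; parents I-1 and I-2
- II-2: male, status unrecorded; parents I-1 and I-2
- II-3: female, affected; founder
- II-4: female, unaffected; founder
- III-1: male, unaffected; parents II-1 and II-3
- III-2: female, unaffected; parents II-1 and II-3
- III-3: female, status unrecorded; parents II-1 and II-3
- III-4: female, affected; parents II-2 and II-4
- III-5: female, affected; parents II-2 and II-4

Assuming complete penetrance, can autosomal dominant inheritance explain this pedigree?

No assignment of genotypes under autosomal dominant satisfies every parent–offspring relationship, so the pedigree is inconsistent.

No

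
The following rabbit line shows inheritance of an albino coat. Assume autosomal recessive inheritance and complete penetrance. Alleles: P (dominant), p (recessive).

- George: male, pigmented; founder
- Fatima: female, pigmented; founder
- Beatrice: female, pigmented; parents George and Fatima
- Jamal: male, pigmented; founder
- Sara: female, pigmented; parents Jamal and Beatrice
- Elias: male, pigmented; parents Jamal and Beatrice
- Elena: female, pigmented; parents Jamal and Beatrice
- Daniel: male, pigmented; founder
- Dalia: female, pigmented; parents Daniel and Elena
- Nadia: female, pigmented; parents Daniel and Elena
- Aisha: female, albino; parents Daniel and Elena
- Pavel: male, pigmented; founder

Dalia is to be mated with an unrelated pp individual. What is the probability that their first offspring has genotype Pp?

Daniel is pigmented so carries P and passed p to Aisha (pp), so Daniel is Pp.
Elena is pigmented so carries P and passed p to Aisha (pp), so Elena is Pp.
Dalia is a pigmented offspring of Daniel (Pp) × Elena (Pp), whose cross gives 1/4 PP : 1/2 Pp : 1/4 pp; conditioning on being pigmented, Dalia is PP with probability 1/3, Pp with probability 2/3.
Summing over parental genotype combinations, P(offspring has genotype Pp) = 1/3·1 + 2/3·1/2 = 2/3.

2/3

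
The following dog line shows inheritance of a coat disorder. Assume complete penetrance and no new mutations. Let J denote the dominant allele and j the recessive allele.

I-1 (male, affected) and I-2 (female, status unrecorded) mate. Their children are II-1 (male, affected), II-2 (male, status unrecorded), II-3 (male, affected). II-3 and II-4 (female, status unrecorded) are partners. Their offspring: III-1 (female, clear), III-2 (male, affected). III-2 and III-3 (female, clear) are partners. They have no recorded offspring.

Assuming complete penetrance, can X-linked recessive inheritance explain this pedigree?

A consistent assignment under X-linked recessive exists: I-1 X^j Y, I-2 X^J X^j, II-1 X^j Y, II-2 X^J Y, II-3 X^j Y, II-4 X^J X^j, III-1 X^J X^j, III-2 X^j Y, III-3 X^J X^J.
In this assignment every recorded phenotype matches its genotype and every non-founder's genotype is obtainable from its parents' genotypes, so the pedigree is consistent.

Yes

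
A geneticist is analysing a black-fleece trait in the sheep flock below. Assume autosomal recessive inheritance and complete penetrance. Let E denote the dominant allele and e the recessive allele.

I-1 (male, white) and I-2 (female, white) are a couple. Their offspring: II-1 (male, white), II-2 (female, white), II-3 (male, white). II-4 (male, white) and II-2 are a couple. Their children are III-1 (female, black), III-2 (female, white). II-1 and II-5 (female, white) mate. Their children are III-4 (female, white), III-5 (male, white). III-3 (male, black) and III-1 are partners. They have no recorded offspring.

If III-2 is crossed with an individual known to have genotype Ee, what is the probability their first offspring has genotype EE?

1/3

II-4 is white so carries E and passed e to III-1 (ee), so II-4 is Ee.
II-2 is white so carries E and passed e to III-1 (ee), so II-2 is Ee.
III-2 is a white offspring of II-4 (Ee) × II-2 (Ee), whose cross gives 1/4 EE : 1/2 Ee : 1/4 ee; conditioning on being white, III-2 is EE with probability 1/3, Ee with probability 2/3.
Summing over parental genotype combinations, P(offspring has genotype EE) = 1/3·1/2 + 2/3·1/4 = 1/3.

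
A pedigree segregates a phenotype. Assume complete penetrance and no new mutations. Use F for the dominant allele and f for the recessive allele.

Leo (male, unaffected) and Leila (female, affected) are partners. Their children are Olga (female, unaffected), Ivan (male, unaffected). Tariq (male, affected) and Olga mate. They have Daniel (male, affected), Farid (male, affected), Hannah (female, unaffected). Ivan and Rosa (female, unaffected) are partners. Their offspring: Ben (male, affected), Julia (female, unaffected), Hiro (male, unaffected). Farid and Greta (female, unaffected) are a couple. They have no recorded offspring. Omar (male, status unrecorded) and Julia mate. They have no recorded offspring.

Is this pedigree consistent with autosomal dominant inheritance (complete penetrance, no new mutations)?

Under autosomal dominant, Ben (affected, male) cannot arise from Ivan (unaffected) × Rosa (unaffected).

No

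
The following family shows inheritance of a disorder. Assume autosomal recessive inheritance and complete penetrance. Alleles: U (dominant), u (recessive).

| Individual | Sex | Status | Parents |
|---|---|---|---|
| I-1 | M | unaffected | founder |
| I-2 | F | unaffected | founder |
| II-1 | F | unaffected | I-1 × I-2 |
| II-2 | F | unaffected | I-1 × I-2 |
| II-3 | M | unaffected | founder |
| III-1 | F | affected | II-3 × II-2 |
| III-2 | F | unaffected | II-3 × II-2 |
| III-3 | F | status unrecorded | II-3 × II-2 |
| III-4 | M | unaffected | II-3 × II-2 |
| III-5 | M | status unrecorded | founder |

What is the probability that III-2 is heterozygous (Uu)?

2/3

II-3 is unaffected so carries U and passed u to III-1 (uu), so II-3 is Uu.
II-2 is unaffected so carries U and passed u to III-1 (uu), so II-2 is Uu.
Their cross gives offspring ratios 1/4 UU : 1/2 Uu : 1/4 uu. Conditioning on III-2 being unaffected, P(Uu) = 1/2 / 3/4 = 2/3.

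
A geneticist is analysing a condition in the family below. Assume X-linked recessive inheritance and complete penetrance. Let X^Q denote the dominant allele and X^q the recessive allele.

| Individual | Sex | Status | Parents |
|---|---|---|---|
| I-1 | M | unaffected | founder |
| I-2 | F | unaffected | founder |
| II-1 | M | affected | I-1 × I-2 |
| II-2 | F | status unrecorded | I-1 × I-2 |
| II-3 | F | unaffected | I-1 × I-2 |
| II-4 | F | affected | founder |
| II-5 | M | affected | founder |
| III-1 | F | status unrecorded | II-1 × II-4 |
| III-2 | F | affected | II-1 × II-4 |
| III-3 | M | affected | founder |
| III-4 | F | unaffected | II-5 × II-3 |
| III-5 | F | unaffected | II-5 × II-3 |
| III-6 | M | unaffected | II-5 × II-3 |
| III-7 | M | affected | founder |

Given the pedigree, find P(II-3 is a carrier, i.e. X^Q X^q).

1/9

I-1 is unaffected, so I-1 is X^Q Y.
I-2 is unaffected so carries Q and passed q to II-1 (X^q Y), so I-2 is X^Q X^q.
Their cross gives offspring ratios 1/2 X^Q X^Q : 1/2 X^Q X^q. Conditioning on II-3 being unaffected, P(X^Q X^q) = 1/2 / 1 = 1/2 before taking II-3's own offspring into account.
II-5 is affected, so II-5 is X^q Y.
Now use II-3's offspring. Probability of each recorded status — unaffected daughter III-4: 1/2 if II-3 is X^Q X^q, 1 if X^Q X^Q; unaffected daughter III-5: 1/2 if II-3 is X^Q X^q, 1 if X^Q X^Q; unaffected son III-6: 1/2 if II-3 is X^Q X^q, 1 if X^Q X^Q.
Bayes: P(X^Q X^q) = 1/2·1/8 / (1/2·1/8 + 1/2·1) = 1/9.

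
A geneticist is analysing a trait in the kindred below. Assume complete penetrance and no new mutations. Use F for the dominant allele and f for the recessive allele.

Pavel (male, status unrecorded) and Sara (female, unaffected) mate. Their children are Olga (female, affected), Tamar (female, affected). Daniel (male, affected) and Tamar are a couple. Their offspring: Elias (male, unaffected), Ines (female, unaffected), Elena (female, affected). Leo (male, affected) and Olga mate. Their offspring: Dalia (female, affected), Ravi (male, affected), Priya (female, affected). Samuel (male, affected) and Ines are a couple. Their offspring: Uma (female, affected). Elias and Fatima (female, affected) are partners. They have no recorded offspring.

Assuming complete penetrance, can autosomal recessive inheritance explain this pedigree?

No

Under autosomal recessive, Elias (unaffected, male) cannot arise from Daniel (affected) × Tamar (affected).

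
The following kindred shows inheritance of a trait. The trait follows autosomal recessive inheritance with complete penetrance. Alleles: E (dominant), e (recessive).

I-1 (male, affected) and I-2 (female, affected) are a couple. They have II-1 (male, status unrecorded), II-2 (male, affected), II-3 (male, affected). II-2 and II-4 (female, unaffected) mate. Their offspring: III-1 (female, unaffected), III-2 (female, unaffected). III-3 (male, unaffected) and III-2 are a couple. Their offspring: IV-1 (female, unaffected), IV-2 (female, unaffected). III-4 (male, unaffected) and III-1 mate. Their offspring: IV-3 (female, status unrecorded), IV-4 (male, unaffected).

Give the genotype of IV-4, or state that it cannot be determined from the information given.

cannot be determined

IV-4's phenotype allows EE or Ee, and no parent or child forces a single allele at both positions; consistent genotype assignments exist with IV-4 as EE or Ee.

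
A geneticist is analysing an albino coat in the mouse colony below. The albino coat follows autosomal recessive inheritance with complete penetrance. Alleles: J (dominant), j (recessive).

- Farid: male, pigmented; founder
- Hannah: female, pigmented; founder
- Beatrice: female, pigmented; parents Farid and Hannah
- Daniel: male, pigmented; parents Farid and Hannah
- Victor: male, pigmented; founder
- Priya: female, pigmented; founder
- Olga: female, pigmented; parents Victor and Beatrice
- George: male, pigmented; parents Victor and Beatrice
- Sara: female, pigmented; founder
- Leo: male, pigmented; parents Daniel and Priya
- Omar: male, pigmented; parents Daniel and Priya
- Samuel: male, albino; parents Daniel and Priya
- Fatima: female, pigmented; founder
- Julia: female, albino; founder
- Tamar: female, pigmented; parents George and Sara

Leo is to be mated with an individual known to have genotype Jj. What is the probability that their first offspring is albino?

1/6

Daniel is pigmented so carries J and passed j to Samuel (jj), so Daniel is Jj.
Priya is pigmented so carries J and passed j to Samuel (jj), so Priya is Jj.
Leo is a pigmented offspring of Daniel (Jj) × Priya (Jj), whose cross gives 1/4 JJ : 1/2 Jj : 1/4 jj; conditioning on being pigmented, Leo is JJ with probability 1/3, Jj with probability 2/3.
Summing over parental genotype combinations, P(offspring is albino) = 2/3·1/4 = 1/6.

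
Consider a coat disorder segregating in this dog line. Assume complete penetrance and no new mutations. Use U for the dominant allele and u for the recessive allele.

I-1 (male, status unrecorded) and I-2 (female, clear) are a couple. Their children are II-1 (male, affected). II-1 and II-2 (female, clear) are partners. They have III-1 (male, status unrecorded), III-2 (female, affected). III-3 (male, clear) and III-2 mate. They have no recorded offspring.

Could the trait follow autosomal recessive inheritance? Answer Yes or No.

A consistent assignment under autosomal recessive exists: I-1 Uu, I-2 Uu, II-1 uu, II-2 Uu, III-1 Uu, III-2 uu, III-3 UU.
In this assignment every recorded phenotype matches its genotype and every non-founder's genotype is obtainable from its parents' genotypes, so the pedigree is consistent.

Yes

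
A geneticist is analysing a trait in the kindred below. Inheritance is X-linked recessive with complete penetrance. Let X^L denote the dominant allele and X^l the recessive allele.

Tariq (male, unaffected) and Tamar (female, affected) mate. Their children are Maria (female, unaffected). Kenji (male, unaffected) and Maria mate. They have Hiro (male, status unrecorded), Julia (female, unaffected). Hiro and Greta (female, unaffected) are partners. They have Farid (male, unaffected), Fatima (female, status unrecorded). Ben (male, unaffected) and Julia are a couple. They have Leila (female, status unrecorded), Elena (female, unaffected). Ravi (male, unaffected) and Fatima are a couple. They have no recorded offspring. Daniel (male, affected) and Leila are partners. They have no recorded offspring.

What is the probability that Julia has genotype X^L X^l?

Kenji is unaffected, so Kenji is X^L Y.
Maria is unaffected so carries L and received l from Tamar (X^l X^l), so Maria is X^L X^l.
Their cross gives offspring ratios 1/2 X^L X^L : 1/2 X^L X^l. Conditioning on Julia being unaffected, P(X^L X^l) = 1/2 / 1 = 1/2 before taking Julia's own offspring into account.
Ben is unaffected, so Ben is X^L Y.
Julia's offspring (Leila, Elena) would show their recorded status with the same probability whether Julia is X^L X^l or X^L X^L, so they carry no information and P(X^L X^l) = 1/2.

1/2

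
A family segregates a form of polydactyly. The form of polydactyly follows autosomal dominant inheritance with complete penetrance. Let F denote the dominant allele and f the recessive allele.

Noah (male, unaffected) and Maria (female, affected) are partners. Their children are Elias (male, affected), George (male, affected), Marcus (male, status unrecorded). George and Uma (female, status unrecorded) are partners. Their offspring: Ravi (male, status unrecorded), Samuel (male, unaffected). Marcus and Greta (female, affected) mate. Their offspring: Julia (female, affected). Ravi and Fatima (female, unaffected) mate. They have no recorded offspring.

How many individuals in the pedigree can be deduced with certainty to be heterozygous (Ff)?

2

Obligate heterozygotes: Elias is affected so carries F and received f from Noah (ff), so Elias is Ff; George is affected so carries F and received f from Noah (ff), so George is Ff.
Every other individual is either homozygous by phenotype or has at least one consistent homozygous assignment, so the count is 2.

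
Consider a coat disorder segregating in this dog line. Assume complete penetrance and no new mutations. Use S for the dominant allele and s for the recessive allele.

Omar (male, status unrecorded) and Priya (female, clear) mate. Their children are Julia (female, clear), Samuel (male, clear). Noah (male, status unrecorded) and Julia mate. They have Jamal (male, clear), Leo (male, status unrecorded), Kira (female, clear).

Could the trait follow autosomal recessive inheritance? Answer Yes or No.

Yes

A consistent assignment under autosomal recessive exists: Omar SS, Priya SS, Julia SS, Samuel SS, Noah SS, Jamal SS, Leo SS, Kira SS.
In this assignment every recorded phenotype matches its genotype and every non-founder's genotype is obtainable from its parents' genotypes, so the pedigree is consistent.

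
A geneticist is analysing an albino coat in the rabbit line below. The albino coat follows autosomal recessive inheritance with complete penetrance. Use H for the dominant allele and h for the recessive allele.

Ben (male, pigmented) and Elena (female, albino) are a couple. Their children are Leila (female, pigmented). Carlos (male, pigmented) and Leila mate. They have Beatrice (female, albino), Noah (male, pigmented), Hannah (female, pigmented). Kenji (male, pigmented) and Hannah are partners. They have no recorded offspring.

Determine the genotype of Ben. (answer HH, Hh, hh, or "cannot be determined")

cannot be determined

Ben's phenotype allows HH or Hh, and no parent or child forces a single allele at both positions; consistent genotype assignments exist with Ben as HH or Hh.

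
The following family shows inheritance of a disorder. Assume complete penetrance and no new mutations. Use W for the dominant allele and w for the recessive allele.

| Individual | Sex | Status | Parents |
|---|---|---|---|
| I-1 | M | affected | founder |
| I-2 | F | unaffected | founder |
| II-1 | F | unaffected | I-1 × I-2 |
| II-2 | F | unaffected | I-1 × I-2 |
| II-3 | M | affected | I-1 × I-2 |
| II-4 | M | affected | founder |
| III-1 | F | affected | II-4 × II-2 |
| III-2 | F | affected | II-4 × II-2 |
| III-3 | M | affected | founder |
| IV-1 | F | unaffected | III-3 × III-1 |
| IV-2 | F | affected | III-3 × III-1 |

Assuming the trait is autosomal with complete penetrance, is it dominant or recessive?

dominant

III-3 and III-1 are both affected yet have an unaffected child IV-1. Under a recessive model two affected parents are homozygous and every child would be affected, so the trait cannot be recessive.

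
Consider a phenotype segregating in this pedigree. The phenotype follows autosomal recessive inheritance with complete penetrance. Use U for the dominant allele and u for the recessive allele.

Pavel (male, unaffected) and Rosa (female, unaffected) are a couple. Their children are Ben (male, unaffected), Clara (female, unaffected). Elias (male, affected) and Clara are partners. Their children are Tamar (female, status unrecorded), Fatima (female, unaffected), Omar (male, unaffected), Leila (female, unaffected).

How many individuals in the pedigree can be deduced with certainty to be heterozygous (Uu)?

Obligate heterozygotes: Fatima is unaffected so carries U and received u from Elias (uu), so Fatima is Uu; Omar is unaffected so carries U and received u from Elias (uu), so Omar is Uu; Leila is unaffected so carries U and received u from Elias (uu), so Leila is Uu.
Every other individual is either homozygous by phenotype or has at least one consistent homozygous assignment, so the count is 3.

3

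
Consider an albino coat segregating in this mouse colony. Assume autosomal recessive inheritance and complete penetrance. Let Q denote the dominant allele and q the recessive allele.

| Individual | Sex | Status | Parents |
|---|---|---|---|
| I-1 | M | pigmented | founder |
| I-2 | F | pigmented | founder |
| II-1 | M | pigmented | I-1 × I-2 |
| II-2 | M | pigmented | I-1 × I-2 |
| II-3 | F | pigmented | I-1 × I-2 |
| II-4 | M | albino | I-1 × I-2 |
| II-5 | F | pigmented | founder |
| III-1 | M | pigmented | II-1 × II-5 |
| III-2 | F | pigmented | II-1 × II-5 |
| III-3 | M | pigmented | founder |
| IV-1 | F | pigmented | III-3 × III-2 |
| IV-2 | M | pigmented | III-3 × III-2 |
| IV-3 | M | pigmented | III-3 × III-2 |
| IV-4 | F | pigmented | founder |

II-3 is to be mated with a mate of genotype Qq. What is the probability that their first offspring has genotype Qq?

1/2

I-1 is pigmented so carries Q and passed q to II-4 (qq), so I-1 is Qq.
I-2 is pigmented so carries Q and passed q to II-4 (qq), so I-2 is Qq.
II-3 is a pigmented offspring of I-1 (Qq) × I-2 (Qq), whose cross gives 1/4 QQ : 1/2 Qq : 1/4 qq; conditioning on being pigmented, II-3 is QQ with probability 1/3, Qq with probability 2/3.
Summing over parental genotype combinations, P(offspring has genotype Qq) = 1/3·1/2 + 2/3·1/2 = 1/2.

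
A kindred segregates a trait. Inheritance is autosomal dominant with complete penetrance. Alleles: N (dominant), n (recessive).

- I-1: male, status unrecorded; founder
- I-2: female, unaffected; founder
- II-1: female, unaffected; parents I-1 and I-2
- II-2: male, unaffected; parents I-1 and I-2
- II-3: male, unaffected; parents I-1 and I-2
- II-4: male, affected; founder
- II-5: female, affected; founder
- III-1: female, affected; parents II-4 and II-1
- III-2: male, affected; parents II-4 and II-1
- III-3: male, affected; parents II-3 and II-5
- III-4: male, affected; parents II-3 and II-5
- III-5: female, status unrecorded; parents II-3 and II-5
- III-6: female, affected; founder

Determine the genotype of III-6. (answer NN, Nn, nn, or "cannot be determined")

III-6's phenotype allows NN or Nn, and no parent or child forces a single allele at both positions; consistent genotype assignments exist with III-6 as NN or Nn.

cannot be determined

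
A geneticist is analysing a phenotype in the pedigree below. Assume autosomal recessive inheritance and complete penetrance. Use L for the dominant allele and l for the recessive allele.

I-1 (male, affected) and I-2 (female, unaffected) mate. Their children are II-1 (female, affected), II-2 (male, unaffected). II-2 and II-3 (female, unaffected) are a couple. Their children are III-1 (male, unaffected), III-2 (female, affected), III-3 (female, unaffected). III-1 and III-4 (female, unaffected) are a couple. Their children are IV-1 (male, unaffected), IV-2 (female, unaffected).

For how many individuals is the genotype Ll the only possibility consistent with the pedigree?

Obligate heterozygotes: I-2 is unaffected so carries L and passed l to II-1 (ll), so I-2 is Ll; II-2 is unaffected so carries L and received l from I-1 (ll), so II-2 is Ll; II-3 is unaffected so carries L and passed l to III-2 (ll), so II-3 is Ll.
Every other individual is either homozygous by phenotype or has at least one consistent homozygous assignment, so the count is 3.

3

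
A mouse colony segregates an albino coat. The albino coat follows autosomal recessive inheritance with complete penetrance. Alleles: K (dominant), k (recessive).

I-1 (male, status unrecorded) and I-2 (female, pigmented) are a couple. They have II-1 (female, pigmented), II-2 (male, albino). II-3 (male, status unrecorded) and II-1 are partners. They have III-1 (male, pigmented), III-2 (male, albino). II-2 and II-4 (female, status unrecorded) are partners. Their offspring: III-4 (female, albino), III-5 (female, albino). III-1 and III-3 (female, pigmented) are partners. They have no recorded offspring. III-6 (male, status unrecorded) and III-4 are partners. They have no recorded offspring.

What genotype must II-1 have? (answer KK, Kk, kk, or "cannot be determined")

From phenotype alone, II-1 is KK or Kk.
II-1 is pigmented so carries K and passed k to III-2 (kk), so II-1 is Kk.

Kk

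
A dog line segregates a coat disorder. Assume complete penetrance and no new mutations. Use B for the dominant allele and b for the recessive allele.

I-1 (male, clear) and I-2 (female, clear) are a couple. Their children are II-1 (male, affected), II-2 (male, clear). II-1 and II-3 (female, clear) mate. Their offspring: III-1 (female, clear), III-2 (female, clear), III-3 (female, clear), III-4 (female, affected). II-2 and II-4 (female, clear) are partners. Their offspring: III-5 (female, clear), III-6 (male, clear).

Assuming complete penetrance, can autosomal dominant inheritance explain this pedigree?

Under autosomal dominant, II-1 (affected, male) cannot arise from I-1 (clear) × I-2 (clear).

No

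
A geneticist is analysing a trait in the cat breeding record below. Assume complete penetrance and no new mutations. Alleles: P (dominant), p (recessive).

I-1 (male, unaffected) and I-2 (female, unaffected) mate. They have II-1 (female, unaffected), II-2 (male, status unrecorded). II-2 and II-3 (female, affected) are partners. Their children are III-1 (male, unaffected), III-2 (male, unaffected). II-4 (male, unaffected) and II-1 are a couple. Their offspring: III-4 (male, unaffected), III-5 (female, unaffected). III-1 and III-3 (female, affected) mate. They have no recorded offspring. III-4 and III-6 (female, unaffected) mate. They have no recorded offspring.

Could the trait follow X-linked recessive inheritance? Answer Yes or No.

Under X-linked recessive, III-1 (unaffected, male) cannot arise from II-2 (unrecorded) × II-3 (affected).

No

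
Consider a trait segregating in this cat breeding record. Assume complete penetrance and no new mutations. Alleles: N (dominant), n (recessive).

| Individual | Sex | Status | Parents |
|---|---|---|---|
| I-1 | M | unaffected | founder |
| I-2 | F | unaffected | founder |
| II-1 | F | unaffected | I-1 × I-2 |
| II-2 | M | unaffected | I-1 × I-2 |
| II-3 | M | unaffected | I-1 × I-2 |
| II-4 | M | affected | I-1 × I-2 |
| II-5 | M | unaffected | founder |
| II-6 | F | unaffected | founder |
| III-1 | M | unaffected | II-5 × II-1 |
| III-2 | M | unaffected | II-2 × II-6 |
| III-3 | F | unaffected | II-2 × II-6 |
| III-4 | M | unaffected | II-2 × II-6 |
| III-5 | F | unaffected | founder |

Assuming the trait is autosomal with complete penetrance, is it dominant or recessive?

recessive

I-1 and I-2 are both unaffected yet have an affected child II-4. Under dominance, an affected child requires at least one affected parent, so the trait cannot be dominant.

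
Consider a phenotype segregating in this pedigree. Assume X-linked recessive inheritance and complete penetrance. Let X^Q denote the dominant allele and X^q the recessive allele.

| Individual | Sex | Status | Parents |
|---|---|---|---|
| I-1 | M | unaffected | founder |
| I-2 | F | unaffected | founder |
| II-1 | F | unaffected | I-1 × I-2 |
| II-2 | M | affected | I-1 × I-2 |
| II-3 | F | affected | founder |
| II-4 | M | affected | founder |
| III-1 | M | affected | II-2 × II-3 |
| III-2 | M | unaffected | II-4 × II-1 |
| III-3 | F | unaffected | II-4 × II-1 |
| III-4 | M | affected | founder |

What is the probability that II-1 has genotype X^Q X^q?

I-1 is unaffected, so I-1 is X^Q Y.
I-2 is unaffected so carries Q and passed q to II-2 (X^q Y), so I-2 is X^Q X^q.
Their cross gives offspring ratios 1/2 X^Q X^Q : 1/2 X^Q X^q. Conditioning on II-1 being unaffected, P(X^Q X^q) = 1/2 / 1 = 1/2 before taking II-1's own offspring into account.
II-4 is affected, so II-4 is X^q Y.
Now use II-1's offspring. Probability of each recorded status — unaffected son III-2: 1/2 if II-1 is X^Q X^q, 1 if X^Q X^Q; unaffected daughter III-3: 1/2 if II-1 is X^Q X^q, 1 if X^Q X^Q.
Bayes: P(X^Q X^q) = 1/2·1/4 / (1/2·1/4 + 1/2·1) = 1/5.

1/5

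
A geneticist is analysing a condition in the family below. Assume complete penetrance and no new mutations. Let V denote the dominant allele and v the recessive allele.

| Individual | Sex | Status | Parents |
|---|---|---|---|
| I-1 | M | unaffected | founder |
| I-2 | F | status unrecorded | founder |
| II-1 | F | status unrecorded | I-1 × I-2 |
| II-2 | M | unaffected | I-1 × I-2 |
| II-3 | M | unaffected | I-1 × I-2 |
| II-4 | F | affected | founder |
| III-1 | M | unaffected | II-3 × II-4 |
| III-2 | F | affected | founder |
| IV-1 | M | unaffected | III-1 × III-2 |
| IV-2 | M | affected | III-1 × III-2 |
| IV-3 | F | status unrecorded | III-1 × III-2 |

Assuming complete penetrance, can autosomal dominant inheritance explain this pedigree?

Yes

A consistent assignment under autosomal dominant exists: I-1 vv, I-2 Vv, II-1 Vv, II-2 vv, II-3 vv, II-4 Vv, III-1 vv, III-2 Vv, IV-1 vv, IV-2 Vv, IV-3 Vv.
In this assignment every recorded phenotype matches its genotype and every non-founder's genotype is obtainable from its parents' genotypes, so the pedigree is consistent.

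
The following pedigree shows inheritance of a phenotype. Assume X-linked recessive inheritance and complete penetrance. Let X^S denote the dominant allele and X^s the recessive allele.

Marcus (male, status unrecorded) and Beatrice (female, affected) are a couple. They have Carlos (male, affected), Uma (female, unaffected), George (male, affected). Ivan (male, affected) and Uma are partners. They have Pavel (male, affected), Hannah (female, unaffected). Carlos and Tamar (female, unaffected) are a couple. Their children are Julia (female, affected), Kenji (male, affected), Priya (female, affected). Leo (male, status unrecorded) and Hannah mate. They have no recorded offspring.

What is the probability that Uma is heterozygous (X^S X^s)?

1

Uma is unaffected so carries S and received s from Beatrice (X^s X^s), so Uma is X^S X^s, giving P(X^S X^s) = 1.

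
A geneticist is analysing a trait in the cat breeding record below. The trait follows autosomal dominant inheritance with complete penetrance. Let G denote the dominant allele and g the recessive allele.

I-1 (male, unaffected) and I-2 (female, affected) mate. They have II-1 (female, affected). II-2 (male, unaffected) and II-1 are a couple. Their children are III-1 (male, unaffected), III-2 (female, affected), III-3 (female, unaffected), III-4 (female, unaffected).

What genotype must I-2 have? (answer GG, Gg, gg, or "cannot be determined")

I-2's phenotype allows GG or Gg, and no parent or child forces a single allele at both positions; consistent genotype assignments exist with I-2 as GG or Gg.

cannot be determined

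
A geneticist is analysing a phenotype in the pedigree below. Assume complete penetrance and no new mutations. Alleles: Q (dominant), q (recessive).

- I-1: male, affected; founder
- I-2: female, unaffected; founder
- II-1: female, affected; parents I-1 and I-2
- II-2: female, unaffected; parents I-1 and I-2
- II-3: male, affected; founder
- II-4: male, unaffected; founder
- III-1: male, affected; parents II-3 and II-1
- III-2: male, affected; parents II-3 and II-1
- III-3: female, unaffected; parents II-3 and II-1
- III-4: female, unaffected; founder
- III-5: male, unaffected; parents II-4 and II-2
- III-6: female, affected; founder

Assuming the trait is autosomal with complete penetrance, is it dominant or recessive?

II-3 and II-1 are both affected yet have an unaffected child III-3. Under a recessive model two affected parents are homozygous and every child would be affected, so the trait cannot be recessive.

dominant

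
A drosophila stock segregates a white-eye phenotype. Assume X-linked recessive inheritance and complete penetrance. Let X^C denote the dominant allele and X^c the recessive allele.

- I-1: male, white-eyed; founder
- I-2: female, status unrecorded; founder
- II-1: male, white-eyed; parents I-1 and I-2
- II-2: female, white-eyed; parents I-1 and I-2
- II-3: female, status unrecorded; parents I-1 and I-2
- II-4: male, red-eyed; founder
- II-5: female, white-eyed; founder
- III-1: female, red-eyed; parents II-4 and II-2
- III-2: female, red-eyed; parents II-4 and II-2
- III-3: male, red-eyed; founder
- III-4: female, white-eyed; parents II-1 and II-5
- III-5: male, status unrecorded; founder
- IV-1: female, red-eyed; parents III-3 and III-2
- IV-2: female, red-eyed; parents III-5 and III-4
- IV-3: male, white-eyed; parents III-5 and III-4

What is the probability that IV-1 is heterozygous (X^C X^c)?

1/2

III-3 is red-eyed, so III-3 is X^C Y.
III-2 is red-eyed so carries C and received c from II-2 (X^c X^c), so III-2 is X^C X^c.
Their cross gives offspring ratios 1/2 X^C X^C : 1/2 X^C X^c. Conditioning on IV-1 being red-eyed, P(X^C X^c) = 1/2 / 1 = 1/2.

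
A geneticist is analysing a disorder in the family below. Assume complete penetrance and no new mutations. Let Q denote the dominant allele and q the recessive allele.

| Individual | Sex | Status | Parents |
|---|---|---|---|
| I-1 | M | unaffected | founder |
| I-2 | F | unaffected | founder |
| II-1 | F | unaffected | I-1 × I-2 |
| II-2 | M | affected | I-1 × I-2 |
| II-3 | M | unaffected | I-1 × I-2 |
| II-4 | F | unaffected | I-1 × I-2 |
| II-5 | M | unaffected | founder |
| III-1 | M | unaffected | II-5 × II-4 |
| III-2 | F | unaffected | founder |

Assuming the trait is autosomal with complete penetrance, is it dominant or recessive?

recessive

I-1 and I-2 are both unaffected yet have an affected child II-2. Under dominance, an affected child requires at least one affected parent, so the trait cannot be dominant.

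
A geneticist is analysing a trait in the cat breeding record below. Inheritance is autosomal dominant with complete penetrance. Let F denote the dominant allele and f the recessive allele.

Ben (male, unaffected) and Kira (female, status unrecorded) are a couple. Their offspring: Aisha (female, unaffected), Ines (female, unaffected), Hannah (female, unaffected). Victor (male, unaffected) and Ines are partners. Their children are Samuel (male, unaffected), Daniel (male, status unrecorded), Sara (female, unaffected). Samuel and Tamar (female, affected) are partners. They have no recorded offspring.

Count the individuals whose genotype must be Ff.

0

No individual's genotype is forced to Ff by the pedigree, so the count is 0.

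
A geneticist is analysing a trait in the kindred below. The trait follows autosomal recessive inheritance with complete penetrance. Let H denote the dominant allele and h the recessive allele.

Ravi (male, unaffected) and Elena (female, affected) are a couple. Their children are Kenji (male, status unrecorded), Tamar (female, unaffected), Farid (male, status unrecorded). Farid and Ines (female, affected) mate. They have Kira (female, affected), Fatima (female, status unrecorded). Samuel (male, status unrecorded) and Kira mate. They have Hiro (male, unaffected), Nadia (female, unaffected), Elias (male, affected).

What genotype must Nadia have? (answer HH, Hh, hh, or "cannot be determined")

Hh

From phenotype alone, Nadia is HH or Hh.
Nadia is unaffected so carries H and received h from Kira (hh), so Nadia is Hh.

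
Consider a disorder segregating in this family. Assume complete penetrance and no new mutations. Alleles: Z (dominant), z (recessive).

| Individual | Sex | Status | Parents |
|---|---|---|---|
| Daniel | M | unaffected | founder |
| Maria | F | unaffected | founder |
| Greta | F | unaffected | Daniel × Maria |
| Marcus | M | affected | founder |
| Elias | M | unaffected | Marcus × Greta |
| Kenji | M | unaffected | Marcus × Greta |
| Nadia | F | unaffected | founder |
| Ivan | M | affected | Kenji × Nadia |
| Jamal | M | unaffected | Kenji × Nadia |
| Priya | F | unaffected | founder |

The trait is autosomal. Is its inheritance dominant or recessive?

recessive

Kenji and Nadia are both unaffected yet have an affected child Ivan. Under dominance, an affected child requires at least one affected parent, so the trait cannot be dominant.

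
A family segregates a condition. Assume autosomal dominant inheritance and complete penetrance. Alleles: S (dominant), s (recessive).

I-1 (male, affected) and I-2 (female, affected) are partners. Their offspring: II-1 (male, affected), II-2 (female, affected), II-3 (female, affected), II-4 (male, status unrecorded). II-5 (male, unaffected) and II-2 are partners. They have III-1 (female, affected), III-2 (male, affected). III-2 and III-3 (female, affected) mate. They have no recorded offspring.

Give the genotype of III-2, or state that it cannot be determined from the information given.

Ss

From phenotype alone, III-2 is SS or Ss.
III-2 is affected so carries S and received s from II-5 (ss), so III-2 is Ss.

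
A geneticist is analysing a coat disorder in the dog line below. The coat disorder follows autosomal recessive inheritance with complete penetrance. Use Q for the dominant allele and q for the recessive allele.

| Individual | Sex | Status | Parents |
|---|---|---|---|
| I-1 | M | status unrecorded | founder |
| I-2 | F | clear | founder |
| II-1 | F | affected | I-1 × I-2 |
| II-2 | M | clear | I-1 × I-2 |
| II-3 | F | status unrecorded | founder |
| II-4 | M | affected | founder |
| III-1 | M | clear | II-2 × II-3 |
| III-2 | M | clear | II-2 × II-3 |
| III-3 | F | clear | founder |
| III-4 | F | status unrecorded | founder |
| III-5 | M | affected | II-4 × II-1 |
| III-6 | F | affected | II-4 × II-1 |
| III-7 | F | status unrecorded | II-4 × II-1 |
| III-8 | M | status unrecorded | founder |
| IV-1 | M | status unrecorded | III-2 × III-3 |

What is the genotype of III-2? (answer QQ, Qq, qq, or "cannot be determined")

III-2's phenotype allows QQ or Qq, and no parent or child forces a single allele at both positions; consistent genotype assignments exist with III-2 as QQ or Qq.

cannot be determined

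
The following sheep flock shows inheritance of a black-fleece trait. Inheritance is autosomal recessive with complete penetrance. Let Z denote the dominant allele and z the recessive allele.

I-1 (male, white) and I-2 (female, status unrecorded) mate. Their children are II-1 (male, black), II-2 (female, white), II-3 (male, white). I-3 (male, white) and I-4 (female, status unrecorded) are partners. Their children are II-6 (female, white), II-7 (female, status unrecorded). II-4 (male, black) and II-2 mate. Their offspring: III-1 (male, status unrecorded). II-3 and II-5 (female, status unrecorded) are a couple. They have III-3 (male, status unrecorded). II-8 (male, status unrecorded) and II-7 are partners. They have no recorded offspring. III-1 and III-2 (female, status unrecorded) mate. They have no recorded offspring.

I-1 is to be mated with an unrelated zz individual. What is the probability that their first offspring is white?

I-1 is white so carries Z and passed z to II-1 (zz), so I-1 is Zz.
The cross gives 1/2 Zz : 1/2 zz, so P(offspring is white) = 1/2.

1/2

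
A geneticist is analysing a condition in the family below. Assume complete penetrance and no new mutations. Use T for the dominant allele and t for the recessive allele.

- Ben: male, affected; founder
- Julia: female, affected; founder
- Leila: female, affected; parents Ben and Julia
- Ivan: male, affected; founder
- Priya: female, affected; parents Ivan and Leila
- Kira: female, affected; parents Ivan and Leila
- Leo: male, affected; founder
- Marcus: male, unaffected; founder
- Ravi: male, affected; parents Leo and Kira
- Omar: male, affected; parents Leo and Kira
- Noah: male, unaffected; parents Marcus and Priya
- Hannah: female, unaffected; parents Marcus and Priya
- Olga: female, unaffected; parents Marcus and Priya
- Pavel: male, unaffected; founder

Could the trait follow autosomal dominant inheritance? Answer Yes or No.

Yes

A consistent assignment under autosomal dominant exists: Ben TT, Julia TT, Leila TT, Ivan Tt, Priya Tt, Kira TT, Leo TT, Marcus tt, Ravi TT, Omar TT, Noah tt, Hannah tt, Olga tt, Pavel tt.
In this assignment every recorded phenotype matches its genotype and every non-founder's genotype is obtainable from its parents' genotypes, so the pedigree is consistent.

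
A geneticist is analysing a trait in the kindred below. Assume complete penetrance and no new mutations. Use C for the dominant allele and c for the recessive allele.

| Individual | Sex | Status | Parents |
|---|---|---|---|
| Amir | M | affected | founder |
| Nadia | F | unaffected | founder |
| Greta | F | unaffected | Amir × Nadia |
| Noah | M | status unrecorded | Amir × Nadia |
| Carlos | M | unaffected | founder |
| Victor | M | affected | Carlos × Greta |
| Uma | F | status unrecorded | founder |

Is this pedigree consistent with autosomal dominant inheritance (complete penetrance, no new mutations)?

No

Under autosomal dominant, Victor (affected, male) cannot arise from Carlos (unaffected) × Greta (unaffected).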